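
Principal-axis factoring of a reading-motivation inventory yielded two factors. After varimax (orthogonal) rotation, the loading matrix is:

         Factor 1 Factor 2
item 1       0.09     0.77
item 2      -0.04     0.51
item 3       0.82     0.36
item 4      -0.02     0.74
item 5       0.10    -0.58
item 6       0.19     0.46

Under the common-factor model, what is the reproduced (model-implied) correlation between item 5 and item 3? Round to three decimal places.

r̂ = Σ λ_i·λ_j across factors = (0.10)(0.82) + (-0.58)(0.36)
  = +0.0820 -0.2088 = -0.1268

-0.127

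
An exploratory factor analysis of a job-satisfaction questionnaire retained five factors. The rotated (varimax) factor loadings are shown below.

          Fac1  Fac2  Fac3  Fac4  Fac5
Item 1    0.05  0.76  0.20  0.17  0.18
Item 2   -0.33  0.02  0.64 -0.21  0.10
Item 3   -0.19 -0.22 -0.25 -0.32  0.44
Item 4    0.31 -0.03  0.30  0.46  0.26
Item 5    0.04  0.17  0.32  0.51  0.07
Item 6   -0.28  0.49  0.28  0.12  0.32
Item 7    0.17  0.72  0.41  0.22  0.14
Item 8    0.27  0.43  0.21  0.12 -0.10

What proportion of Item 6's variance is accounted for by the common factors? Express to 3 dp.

0.514

h² = (-0.28)² + 0.49² + 0.28² + 0.12² + 0.32² = 0.0784 + 0.2401 + 0.0784 + 0.0144 + 0.1024 = 0.5137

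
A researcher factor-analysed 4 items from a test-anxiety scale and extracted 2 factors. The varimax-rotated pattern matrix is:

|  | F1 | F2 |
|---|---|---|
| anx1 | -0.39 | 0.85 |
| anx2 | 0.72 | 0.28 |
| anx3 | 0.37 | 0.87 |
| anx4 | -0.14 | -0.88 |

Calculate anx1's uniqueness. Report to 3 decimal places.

0.125

h² = (-0.39)² + 0.85² = 0.1521 + 0.7225 = 0.8746
Uniqueness u² = 1 − h² = 1 − 0.8746 = 0.1254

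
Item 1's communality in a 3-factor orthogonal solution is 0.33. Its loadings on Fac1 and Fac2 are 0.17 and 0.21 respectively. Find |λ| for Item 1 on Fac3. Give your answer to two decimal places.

Under orthogonal rotation h² = Σλ², so λ_Fac3² = h² − (0.0730) = 0.33 − 0.0730 = 0.2570.
|λ| = √0.2570 = 0.5070.

0.51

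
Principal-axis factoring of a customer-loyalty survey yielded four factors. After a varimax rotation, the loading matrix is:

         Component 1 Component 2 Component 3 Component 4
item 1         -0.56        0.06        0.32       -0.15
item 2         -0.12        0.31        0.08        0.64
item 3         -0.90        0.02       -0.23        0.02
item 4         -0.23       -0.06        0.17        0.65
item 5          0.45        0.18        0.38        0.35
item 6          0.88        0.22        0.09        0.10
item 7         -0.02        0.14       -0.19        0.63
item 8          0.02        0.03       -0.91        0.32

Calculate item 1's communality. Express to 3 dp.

h² = (-0.56)² + 0.06² + 0.32² + (-0.15)² = 0.3136 + 0.0036 + 0.1024 + 0.0225 = 0.4421

0.442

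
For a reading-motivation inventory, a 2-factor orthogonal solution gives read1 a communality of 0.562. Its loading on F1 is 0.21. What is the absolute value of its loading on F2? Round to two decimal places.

Under orthogonal rotation h² = Σλ², so λ_F2² = h² − (0.0441) = 0.562 − 0.0441 = 0.5179.
|λ| = √0.5179 = 0.7197.

0.72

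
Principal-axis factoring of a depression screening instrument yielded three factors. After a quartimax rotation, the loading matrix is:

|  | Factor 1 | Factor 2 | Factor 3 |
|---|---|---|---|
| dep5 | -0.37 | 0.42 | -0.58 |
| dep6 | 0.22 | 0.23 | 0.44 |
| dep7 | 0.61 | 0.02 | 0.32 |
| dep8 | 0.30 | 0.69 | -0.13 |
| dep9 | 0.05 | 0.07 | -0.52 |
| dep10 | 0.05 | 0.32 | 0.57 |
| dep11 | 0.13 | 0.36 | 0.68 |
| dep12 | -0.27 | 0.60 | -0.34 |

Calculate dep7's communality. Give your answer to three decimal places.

0.475

h² = 0.61² + 0.02² + 0.32² = 0.3721 + 0.0004 + 0.1024 = 0.4749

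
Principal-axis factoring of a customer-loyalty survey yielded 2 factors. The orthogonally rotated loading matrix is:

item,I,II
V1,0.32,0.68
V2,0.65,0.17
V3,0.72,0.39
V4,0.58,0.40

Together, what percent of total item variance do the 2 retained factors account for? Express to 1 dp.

54.6%

SS loadings by factor: 1.3797, 0.8034; total = 2.1831.
Total variance with 4 standardized items is 4, so the solution explains 2.1831/4 = 0.5458 = 54.58%.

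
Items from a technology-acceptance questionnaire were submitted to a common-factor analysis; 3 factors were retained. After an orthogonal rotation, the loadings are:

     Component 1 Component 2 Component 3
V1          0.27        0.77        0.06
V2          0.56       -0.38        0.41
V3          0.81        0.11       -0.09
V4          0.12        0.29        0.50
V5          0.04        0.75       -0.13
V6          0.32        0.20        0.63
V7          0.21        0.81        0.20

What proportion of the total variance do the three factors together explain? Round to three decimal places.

0.597

SS loadings by factor: 1.2051, 2.0921, 0.8836; total = 4.1808.
Total variance with 7 standardized items is 7, so the solution explains 4.1808/7 = 0.5973.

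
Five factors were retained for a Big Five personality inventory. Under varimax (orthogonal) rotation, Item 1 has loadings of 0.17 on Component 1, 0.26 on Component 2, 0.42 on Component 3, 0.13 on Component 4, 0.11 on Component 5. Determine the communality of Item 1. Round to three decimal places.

0.302

h² = 0.17² + 0.26² + 0.42² + 0.13² + 0.11² = 0.0289 + 0.0676 + 0.1764 + 0.0169 + 0.0121 = 0.3019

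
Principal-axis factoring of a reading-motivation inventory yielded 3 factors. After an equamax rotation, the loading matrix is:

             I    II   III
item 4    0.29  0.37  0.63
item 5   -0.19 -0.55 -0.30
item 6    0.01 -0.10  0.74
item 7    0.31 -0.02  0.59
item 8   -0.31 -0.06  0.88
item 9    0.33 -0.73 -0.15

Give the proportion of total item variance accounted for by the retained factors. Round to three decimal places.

0.598

Communalities: 0.6179, 0.4286, 0.5577, 0.4446, 0.8741, 0.6643; Σh² = 3.5872.
Total variance with 6 standardized items is 6, so the solution explains 3.5872/6 = 0.5979.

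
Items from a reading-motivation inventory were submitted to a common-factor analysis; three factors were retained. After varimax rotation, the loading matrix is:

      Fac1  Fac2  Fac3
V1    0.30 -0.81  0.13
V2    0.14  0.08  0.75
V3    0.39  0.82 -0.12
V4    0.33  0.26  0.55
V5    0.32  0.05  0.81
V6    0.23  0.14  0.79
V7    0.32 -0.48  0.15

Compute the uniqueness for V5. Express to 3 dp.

h² = 0.32² + 0.05² + 0.81² = 0.1024 + 0.0025 + 0.6561 = 0.7610
Uniqueness u² = 1 − h² = 1 − 0.7610 = 0.2390

0.239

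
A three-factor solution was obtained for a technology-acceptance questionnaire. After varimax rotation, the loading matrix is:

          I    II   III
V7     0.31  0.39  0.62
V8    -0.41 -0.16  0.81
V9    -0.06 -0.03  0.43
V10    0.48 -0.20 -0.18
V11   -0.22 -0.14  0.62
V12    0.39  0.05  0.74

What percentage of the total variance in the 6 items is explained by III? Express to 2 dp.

SS loadings for III = 0.62² + 0.81² + 0.43² + (-0.18)² + 0.62² + 0.74² = 2.1898
With 6 standardized items, total variance = 6. Proportion = 2.1898/6 = 0.3650 → 36.50%.

36.50%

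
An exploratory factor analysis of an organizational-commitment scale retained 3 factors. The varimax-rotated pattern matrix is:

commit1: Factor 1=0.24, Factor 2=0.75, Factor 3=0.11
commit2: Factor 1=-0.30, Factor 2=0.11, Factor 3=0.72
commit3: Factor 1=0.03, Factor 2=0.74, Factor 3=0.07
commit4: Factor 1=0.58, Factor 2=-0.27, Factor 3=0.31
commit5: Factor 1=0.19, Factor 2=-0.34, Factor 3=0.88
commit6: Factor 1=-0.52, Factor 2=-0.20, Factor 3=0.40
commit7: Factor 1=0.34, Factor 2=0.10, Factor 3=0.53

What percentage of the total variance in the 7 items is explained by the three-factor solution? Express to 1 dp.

58.8%

Communalities: 0.6322, 0.6205, 0.5534, 0.5054, 0.9261, 0.4704, 0.4065; Σh² = 4.1145.
Total variance with 7 standardized items is 7, so the solution explains 4.1145/7 = 0.5878 = 58.78%.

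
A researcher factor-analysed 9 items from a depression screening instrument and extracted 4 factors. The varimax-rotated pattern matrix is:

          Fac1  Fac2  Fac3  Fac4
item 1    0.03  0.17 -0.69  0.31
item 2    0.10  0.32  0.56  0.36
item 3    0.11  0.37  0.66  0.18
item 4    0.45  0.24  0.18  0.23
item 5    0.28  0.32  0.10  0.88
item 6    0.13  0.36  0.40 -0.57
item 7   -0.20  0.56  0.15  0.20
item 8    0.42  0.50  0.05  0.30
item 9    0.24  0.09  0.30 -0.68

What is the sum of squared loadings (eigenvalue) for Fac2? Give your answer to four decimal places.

SS loadings for Fac2 = 0.17² + 0.32² + 0.37² + 0.24² + 0.32² + 0.36² + 0.56² + 0.50² + 0.09² = 0.0289 + 0.1024 + 0.1369 + 0.0576 + 0.1024 + 0.1296 + 0.3136 + 0.2500 + 0.0081 = 1.1295

1.1295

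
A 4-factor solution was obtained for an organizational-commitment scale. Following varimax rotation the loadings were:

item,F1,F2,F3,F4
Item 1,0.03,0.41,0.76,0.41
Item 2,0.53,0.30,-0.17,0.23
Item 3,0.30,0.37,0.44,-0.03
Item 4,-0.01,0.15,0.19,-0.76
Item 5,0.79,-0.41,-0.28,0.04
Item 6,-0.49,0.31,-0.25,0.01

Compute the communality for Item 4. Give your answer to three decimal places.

0.636

h² = (-0.01)² + 0.15² + 0.19² + (-0.76)² = 0.0001 + 0.0225 + 0.0361 + 0.5776 = 0.6363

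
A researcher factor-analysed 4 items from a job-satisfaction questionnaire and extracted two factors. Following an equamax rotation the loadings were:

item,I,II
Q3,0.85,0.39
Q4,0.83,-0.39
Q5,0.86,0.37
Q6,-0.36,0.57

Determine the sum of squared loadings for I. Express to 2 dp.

2.28

SS loadings for I = 0.85² + 0.83² + 0.86² + (-0.36)² = 0.7225 + 0.6889 + 0.7396 + 0.1296 = 2.2806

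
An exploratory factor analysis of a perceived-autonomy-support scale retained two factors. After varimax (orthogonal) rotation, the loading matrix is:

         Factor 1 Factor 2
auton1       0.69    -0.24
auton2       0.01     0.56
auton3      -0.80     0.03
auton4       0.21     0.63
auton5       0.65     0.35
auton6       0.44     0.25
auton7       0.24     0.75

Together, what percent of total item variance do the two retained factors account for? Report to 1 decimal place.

Communalities: 0.5337, 0.3137, 0.6409, 0.4410, 0.5450, 0.2561, 0.6201; Σh² = 3.3505.
Total variance with 7 standardized items is 7, so the solution explains 3.3505/7 = 0.4786 = 47.86%.

47.9%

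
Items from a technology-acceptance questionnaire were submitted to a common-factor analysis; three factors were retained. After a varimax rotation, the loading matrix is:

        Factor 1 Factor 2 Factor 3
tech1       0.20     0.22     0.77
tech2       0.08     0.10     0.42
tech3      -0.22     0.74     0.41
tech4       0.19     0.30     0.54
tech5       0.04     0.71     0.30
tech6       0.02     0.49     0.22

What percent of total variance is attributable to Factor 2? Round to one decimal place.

24.0%

SS loadings for Factor 2 = 0.22² + 0.10² + 0.74² + 0.30² + 0.71² + 0.49² = 1.4402
With 6 standardized items, total variance = 6. Proportion = 1.4402/6 = 0.2400 → 24.00%.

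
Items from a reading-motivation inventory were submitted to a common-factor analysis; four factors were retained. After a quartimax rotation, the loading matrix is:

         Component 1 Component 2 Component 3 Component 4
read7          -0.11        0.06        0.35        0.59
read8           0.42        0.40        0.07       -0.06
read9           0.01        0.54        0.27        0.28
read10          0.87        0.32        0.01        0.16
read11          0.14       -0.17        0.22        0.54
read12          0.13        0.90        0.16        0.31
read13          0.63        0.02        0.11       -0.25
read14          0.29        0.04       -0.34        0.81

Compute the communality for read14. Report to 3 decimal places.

0.857

h² = 0.29² + 0.04² + (-0.34)² + 0.81² = 0.0841 + 0.0016 + 0.1156 + 0.6561 = 0.8574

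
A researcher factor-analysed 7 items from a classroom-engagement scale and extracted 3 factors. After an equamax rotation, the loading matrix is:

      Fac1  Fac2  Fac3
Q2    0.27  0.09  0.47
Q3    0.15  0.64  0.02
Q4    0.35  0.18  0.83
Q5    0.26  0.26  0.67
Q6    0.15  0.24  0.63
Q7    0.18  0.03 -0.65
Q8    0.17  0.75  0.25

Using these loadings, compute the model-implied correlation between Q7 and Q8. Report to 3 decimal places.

r̂ = Σ λ_i·λ_j across factors = (0.18)(0.17) + (0.03)(0.75) + (-0.65)(0.25)
  = +0.0306 +0.0225 -0.1625 = -0.1094

-0.109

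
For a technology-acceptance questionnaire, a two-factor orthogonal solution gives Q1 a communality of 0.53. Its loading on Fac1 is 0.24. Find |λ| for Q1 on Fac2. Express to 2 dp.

0.69

Under orthogonal rotation h² = Σλ², so λ_Fac2² = h² − (0.0576) = 0.53 − 0.0576 = 0.4724.
|λ| = √0.4724 = 0.6873.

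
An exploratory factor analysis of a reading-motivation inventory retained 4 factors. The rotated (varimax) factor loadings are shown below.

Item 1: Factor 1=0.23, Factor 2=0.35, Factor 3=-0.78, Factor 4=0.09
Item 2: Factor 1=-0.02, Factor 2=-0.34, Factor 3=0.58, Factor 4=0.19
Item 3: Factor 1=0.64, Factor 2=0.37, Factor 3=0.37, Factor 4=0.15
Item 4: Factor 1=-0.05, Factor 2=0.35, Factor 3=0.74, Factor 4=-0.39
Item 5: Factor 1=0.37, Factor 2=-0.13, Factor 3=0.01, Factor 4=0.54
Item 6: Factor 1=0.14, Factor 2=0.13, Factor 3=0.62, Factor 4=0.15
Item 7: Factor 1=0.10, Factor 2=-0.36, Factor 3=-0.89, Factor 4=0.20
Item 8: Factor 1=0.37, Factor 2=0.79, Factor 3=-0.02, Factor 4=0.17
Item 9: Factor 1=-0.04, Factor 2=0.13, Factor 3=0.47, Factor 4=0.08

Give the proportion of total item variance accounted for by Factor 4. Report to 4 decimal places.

0.0676

SS loadings for Factor 4 = 0.09² + 0.19² + 0.15² + (-0.39)² + 0.54² + 0.15² + 0.20² + 0.17² + 0.08² = 0.6082
Proportion of variance = 0.6082 / 9 = 0.0676.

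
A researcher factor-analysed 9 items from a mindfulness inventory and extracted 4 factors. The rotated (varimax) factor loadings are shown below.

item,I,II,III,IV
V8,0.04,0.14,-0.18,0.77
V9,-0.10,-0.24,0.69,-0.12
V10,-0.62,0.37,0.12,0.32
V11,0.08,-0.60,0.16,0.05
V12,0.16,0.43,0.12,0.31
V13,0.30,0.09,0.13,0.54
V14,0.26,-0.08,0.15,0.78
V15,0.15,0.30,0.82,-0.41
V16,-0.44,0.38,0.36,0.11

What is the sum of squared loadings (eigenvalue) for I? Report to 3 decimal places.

0.802

SS loadings for I = 0.04² + (-0.10)² + (-0.62)² + 0.08² + 0.16² + 0.30² + 0.26² + 0.15² + (-0.44)² = 0.0016 + 0.0100 + 0.3844 + 0.0064 + 0.0256 + 0.0900 + 0.0676 + 0.0225 + 0.1936 = 0.8017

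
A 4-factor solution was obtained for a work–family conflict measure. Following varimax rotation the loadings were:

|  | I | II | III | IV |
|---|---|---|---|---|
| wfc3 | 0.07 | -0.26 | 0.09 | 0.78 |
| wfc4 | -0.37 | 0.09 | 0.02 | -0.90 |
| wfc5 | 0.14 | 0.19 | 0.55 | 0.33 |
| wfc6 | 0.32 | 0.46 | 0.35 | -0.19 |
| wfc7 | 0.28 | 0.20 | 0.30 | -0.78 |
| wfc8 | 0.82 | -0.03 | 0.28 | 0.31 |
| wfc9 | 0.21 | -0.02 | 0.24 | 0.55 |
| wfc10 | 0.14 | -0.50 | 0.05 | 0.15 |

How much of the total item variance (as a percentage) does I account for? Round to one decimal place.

SS loadings for I = 0.07² + (-0.37)² + 0.14² + 0.32² + 0.28² + 0.82² + 0.21² + 0.14² = 1.0783
With 8 standardized items, total variance = 8. Proportion = 1.0783/8 = 0.1348 → 13.48%.

13.5%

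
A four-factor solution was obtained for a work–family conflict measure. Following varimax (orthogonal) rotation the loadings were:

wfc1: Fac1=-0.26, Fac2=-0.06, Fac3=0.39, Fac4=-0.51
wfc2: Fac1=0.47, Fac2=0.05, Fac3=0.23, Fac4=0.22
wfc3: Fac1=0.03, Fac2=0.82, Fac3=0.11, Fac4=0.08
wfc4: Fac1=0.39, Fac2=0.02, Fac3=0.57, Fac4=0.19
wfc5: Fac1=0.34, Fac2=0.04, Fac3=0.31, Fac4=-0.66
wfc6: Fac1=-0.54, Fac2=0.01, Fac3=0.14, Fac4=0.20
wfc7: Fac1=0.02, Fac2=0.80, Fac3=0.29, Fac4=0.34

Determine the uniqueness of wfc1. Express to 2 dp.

h² = (-0.26)² + (-0.06)² + 0.39² + (-0.51)² = 0.0676 + 0.0036 + 0.1521 + 0.2601 = 0.4834
Uniqueness u² = 1 − h² = 1 − 0.4834 = 0.5166

0.52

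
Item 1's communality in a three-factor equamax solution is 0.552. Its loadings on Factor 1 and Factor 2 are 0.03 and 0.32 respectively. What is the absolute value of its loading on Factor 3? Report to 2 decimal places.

0.67

Under orthogonal rotation h² = Σλ², so λ_Factor 3² = h² − (0.1033) = 0.552 − 0.1033 = 0.4487.
|λ| = √0.4487 = 0.6699.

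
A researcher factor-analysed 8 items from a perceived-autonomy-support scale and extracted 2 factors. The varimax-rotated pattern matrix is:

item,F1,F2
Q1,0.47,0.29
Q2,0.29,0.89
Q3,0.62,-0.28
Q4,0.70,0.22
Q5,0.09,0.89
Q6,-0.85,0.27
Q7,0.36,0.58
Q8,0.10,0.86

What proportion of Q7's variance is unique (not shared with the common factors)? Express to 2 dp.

h² = 0.36² + 0.58² = 0.1296 + 0.3364 = 0.4660
Uniqueness u² = 1 − h² = 1 − 0.4660 = 0.5340

0.53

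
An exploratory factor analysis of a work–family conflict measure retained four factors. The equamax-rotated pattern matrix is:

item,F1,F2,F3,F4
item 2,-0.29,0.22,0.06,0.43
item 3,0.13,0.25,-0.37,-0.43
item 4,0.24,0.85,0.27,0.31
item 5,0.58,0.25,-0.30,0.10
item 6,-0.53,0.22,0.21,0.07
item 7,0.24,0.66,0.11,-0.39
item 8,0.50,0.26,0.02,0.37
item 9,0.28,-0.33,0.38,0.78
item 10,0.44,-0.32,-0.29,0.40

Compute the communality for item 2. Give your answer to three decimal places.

h² = (-0.29)² + 0.22² + 0.06² + 0.43² = 0.0841 + 0.0484 + 0.0036 + 0.1849 = 0.3210

0.321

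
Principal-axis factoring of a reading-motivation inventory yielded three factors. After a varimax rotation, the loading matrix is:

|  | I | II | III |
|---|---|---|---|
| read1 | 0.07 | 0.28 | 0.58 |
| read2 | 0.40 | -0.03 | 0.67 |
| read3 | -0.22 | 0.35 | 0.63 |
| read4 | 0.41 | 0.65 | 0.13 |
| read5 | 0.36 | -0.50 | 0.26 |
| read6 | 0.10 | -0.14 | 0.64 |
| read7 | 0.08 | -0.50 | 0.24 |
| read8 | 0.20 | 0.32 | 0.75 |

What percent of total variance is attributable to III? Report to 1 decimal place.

SS loadings for III = 0.58² + 0.67² + 0.63² + 0.13² + 0.26² + 0.64² + 0.24² + 0.75² = 2.2964
With 8 standardized items, total variance = 8. Proportion = 2.2964/8 = 0.2871 → 28.71%.

28.7%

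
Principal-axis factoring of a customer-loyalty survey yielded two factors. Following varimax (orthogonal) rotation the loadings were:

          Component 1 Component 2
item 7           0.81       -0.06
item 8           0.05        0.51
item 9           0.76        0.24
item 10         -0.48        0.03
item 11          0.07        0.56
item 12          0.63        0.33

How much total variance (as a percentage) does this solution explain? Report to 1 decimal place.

43.6%

SS loadings by factor: 1.8684, 0.7447; total = 2.6131.
Total variance with 6 standardized items is 6, so the solution explains 2.6131/6 = 0.4355 = 43.55%.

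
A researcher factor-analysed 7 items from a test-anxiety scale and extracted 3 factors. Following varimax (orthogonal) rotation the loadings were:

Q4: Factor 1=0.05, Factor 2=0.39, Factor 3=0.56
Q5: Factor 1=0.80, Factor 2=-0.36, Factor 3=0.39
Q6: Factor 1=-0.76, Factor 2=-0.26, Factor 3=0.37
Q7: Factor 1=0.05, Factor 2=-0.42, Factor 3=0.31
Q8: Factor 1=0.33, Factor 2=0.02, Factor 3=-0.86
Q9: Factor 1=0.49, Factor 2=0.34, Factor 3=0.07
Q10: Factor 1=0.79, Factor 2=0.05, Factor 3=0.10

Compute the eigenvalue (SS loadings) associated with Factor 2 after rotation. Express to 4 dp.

0.6442

SS loadings for Factor 2 = 0.39² + (-0.36)² + (-0.26)² + (-0.42)² + 0.02² + 0.34² + 0.05² = 0.1521 + 0.1296 + 0.0676 + 0.1764 + 0.0004 + 0.1156 + 0.0025 = 0.6442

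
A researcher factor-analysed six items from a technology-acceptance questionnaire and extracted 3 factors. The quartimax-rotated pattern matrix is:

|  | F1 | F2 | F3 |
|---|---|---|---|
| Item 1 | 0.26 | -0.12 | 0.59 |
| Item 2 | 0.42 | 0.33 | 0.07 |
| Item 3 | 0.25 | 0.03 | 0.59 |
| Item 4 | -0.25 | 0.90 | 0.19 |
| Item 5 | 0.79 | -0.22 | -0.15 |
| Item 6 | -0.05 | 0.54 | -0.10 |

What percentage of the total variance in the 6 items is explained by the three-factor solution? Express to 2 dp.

SS loadings by factor: 0.9956, 1.2742, 0.7697; total = 3.0395.
Total variance with 6 standardized items is 6, so the solution explains 3.0395/6 = 0.5066 = 50.66%.

50.66%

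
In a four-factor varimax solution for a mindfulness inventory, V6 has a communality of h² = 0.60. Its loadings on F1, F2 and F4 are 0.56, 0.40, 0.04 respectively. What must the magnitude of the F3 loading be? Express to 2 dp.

Under orthogonal rotation h² = Σλ², so λ_F3² = h² − (0.4752) = 0.60 − 0.4752 = 0.1248.
|λ| = √0.1248 = 0.3533.

0.35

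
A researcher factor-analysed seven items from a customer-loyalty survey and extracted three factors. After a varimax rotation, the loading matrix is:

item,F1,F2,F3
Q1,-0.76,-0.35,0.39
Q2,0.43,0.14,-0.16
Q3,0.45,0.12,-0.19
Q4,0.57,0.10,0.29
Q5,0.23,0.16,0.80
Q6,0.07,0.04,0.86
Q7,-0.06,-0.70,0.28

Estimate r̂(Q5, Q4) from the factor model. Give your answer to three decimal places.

r̂ = Σ λ_i·λ_j across factors = (0.23)(0.57) + (0.16)(0.10) + (0.80)(0.29)
  = +0.1311 +0.0160 +0.2320 = 0.3791

0.379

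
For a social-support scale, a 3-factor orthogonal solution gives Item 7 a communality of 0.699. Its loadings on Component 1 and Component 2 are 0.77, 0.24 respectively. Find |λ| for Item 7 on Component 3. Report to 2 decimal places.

0.22

Under orthogonal rotation h² = Σλ², so λ_Component 3² = h² − (0.6505) = 0.699 − 0.6505 = 0.0485.
|λ| = √0.0485 = 0.2202.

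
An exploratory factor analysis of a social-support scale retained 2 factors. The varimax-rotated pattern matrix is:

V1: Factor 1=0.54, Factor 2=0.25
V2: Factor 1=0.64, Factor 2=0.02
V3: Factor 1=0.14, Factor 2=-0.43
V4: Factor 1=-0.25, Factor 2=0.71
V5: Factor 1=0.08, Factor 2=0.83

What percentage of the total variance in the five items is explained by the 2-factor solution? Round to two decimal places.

Communalities: 0.3541, 0.4100, 0.2045, 0.5666, 0.6953; Σh² = 2.2305.
Total variance with 5 standardized items is 5, so the solution explains 2.2305/5 = 0.4461 = 44.61%.

44.61%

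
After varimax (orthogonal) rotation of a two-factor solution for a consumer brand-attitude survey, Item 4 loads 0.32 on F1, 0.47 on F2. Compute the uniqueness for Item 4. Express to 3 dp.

h² = 0.32² + 0.47² = 0.1024 + 0.2209 = 0.3233
Uniqueness u² = 1 − h² = 1 − 0.3233 = 0.6767

0.677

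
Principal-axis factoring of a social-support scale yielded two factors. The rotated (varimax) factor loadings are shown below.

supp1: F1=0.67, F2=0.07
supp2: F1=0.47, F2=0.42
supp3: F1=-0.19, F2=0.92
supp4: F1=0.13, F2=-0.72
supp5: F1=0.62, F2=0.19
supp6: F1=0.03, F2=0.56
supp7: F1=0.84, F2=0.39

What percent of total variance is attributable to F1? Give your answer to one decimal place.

SS loadings for F1 = 0.67² + 0.47² + (-0.19)² + 0.13² + 0.62² + 0.03² + 0.84² = 1.8137
With 7 standardized items, total variance = 7. Proportion = 1.8137/7 = 0.2591 → 25.91%.

25.9%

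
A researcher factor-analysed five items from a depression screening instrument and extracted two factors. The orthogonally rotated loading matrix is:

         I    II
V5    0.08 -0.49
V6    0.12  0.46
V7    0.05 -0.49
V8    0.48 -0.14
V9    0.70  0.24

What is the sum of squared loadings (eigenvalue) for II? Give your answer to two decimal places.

SS loadings for II = (-0.49)² + 0.46² + (-0.49)² + (-0.14)² + 0.24² = 0.2401 + 0.2116 + 0.2401 + 0.0196 + 0.0576 = 0.7690

0.77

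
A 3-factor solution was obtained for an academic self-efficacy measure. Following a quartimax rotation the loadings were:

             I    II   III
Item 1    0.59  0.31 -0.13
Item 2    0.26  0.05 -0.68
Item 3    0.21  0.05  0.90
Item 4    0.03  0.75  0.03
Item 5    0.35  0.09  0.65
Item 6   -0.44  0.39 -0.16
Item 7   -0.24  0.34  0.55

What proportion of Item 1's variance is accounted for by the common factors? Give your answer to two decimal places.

h² = 0.59² + 0.31² + (-0.13)² = 0.3481 + 0.0961 + 0.0169 = 0.4611

0.46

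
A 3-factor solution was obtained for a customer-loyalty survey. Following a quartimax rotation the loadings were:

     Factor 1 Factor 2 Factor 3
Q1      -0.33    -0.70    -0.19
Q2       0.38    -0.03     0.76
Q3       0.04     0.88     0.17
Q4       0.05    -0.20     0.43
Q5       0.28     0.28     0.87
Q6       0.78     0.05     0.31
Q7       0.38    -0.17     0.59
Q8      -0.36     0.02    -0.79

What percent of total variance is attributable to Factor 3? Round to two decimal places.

33.16%

SS loadings for Factor 3 = (-0.19)² + 0.76² + 0.17² + 0.43² + 0.87² + 0.31² + 0.59² + (-0.79)² = 2.6527
With 8 standardized items, total variance = 8. Proportion = 2.6527/8 = 0.3316 → 33.16%.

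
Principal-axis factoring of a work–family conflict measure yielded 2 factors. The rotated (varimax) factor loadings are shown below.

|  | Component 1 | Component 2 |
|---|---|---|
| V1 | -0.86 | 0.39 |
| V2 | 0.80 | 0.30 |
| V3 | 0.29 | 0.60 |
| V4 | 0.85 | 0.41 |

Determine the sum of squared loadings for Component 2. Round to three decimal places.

0.770

SS loadings for Component 2 = 0.39² + 0.30² + 0.60² + 0.41² = 0.1521 + 0.0900 + 0.3600 + 0.1681 = 0.7702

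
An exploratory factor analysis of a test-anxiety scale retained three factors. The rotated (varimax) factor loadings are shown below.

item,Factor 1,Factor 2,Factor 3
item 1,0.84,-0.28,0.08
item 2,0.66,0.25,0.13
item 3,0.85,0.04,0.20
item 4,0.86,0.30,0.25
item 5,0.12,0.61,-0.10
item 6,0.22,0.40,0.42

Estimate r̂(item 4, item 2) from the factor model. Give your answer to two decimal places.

0.68

r̂ = Σ λ_i·λ_j across factors = (0.86)(0.66) + (0.30)(0.25) + (0.25)(0.13)
  = +0.5676 +0.0750 +0.0325 = 0.6751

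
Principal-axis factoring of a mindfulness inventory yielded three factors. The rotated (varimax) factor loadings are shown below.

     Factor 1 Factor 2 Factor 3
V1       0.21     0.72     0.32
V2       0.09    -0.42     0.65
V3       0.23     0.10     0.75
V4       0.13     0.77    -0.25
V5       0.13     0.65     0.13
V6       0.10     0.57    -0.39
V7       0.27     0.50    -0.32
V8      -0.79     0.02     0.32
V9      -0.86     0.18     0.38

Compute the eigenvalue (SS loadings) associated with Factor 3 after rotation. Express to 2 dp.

1.67

SS loadings for Factor 3 = 0.32² + 0.65² + 0.75² + (-0.25)² + 0.13² + (-0.39)² + (-0.32)² + 0.32² + 0.38² = 0.1024 + 0.4225 + 0.5625 + 0.0625 + 0.0169 + 0.1521 + 0.1024 + 0.1024 + 0.1444 = 1.6681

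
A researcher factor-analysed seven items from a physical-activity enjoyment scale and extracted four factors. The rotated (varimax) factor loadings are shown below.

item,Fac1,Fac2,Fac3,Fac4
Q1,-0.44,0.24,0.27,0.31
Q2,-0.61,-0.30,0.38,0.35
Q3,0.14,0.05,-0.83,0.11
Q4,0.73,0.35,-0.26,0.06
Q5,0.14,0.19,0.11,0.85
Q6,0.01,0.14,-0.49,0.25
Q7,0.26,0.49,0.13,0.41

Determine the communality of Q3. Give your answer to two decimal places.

0.72

h² = 0.14² + 0.05² + (-0.83)² + 0.11² = 0.0196 + 0.0025 + 0.6889 + 0.0121 = 0.7231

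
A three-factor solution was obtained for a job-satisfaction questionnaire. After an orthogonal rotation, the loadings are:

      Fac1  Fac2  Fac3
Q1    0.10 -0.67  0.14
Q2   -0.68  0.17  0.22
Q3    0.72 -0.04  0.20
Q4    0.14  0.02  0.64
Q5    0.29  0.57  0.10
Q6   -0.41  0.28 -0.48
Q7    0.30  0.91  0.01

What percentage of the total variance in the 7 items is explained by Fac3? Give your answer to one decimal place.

10.8%

SS loadings for Fac3 = 0.14² + 0.22² + 0.20² + 0.64² + 0.10² + (-0.48)² + 0.01² = 0.7581
With 7 standardized items, total variance = 7. Proportion = 0.7581/7 = 0.1083 → 10.83%.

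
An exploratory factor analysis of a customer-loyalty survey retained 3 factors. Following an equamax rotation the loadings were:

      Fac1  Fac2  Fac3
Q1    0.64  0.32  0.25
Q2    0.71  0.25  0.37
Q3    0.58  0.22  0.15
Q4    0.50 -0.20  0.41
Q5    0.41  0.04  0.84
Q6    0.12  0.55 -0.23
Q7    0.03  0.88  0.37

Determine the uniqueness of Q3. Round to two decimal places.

h² = 0.58² + 0.22² + 0.15² = 0.3364 + 0.0484 + 0.0225 = 0.4073
Uniqueness u² = 1 − h² = 1 − 0.4073 = 0.5927

0.59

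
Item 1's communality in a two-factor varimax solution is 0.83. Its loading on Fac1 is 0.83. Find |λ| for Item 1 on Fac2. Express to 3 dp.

0.376

Under orthogonal rotation h² = Σλ², so λ_Fac2² = h² − (0.6889) = 0.83 − 0.6889 = 0.1411.
|λ| = √0.1411 = 0.3756.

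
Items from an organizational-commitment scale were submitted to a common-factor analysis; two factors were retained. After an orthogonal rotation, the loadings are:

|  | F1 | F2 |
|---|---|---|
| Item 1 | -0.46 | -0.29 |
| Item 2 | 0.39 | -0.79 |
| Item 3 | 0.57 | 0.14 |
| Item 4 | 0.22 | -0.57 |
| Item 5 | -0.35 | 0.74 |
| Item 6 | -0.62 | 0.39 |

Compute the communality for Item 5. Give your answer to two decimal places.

0.67

h² = (-0.35)² + 0.74² = 0.1225 + 0.5476 = 0.6701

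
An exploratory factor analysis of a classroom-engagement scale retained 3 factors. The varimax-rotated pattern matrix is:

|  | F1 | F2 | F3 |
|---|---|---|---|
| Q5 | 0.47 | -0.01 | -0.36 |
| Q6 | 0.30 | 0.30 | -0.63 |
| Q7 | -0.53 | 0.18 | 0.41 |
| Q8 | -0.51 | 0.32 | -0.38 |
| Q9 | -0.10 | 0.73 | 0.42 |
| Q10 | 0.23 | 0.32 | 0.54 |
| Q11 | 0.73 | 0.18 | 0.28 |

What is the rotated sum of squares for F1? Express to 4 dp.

SS loadings for F1 = 0.47² + 0.30² + (-0.53)² + (-0.51)² + (-0.10)² + 0.23² + 0.73² = 0.2209 + 0.0900 + 0.2809 + 0.2601 + 0.0100 + 0.0529 + 0.5329 = 1.4477

1.4477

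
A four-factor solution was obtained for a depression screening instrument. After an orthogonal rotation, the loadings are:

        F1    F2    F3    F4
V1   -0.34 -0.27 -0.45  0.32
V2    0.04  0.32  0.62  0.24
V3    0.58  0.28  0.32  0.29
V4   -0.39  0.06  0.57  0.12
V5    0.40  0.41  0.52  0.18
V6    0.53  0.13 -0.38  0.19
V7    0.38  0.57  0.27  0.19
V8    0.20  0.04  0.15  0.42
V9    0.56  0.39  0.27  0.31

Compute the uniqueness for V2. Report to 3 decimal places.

0.454

h² = 0.04² + 0.32² + 0.62² + 0.24² = 0.0016 + 0.1024 + 0.3844 + 0.0576 = 0.5460
Uniqueness u² = 1 − h² = 1 − 0.5460 = 0.4540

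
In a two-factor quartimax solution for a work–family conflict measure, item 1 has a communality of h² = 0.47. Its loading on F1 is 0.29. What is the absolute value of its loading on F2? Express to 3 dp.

0.621

Under orthogonal rotation h² = Σλ², so λ_F2² = h² − (0.0841) = 0.47 − 0.0841 = 0.3859.
|λ| = √0.3859 = 0.6212.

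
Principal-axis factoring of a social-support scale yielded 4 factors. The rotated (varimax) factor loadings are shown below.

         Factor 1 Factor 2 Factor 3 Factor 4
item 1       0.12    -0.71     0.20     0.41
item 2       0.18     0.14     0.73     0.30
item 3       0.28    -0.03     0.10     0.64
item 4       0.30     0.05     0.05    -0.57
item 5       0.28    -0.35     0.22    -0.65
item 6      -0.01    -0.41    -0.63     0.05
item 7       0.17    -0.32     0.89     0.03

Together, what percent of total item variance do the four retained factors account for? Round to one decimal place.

64.1%

SS loadings by factor: 0.3226, 0.9201, 1.8228, 1.4185; total = 4.4840.
Total variance with 7 standardized items is 7, so the solution explains 4.4840/7 = 0.6406 = 64.06%.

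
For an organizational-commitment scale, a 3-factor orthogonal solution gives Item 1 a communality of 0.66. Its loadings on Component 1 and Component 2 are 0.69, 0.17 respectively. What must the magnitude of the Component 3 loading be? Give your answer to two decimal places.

Under orthogonal rotation h² = Σλ², so λ_Component 3² = h² − (0.5050) = 0.66 − 0.5050 = 0.1550.
|λ| = √0.1550 = 0.3937.

0.39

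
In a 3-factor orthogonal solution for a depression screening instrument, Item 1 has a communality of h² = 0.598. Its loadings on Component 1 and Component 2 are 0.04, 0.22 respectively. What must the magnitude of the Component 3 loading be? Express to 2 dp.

0.74

Under orthogonal rotation h² = Σλ², so λ_Component 3² = h² − (0.0500) = 0.598 − 0.0500 = 0.5480.
|λ| = √0.5480 = 0.7403.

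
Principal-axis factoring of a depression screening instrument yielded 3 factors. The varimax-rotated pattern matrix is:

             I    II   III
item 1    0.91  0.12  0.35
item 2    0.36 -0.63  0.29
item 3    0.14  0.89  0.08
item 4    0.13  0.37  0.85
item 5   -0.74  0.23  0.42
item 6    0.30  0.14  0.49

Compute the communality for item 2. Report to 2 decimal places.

0.61

h² = 0.36² + (-0.63)² + 0.29² = 0.1296 + 0.3969 + 0.0841 = 0.6106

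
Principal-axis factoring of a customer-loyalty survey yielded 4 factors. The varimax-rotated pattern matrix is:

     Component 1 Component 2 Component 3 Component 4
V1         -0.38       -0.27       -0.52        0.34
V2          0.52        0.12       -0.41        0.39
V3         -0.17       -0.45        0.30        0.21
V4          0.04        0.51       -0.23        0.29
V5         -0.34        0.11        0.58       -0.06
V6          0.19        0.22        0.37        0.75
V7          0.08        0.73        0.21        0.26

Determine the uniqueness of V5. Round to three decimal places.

0.532

h² = (-0.34)² + 0.11² + 0.58² + (-0.06)² = 0.1156 + 0.0121 + 0.3364 + 0.0036 = 0.4677
Uniqueness u² = 1 − h² = 1 − 0.4677 = 0.5323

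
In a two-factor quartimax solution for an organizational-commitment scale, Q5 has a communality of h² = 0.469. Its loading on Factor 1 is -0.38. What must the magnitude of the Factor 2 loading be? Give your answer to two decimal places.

Under orthogonal rotation h² = Σλ², so λ_Factor 2² = h² − (0.1444) = 0.469 − 0.1444 = 0.3246.
|λ| = √0.3246 = 0.5697.

0.57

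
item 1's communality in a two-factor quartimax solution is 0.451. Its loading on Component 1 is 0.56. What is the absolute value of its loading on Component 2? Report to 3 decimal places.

Under orthogonal rotation h² = Σλ², so λ_Component 2² = h² − (0.3136) = 0.451 − 0.3136 = 0.1374.
|λ| = √0.1374 = 0.3707.

0.371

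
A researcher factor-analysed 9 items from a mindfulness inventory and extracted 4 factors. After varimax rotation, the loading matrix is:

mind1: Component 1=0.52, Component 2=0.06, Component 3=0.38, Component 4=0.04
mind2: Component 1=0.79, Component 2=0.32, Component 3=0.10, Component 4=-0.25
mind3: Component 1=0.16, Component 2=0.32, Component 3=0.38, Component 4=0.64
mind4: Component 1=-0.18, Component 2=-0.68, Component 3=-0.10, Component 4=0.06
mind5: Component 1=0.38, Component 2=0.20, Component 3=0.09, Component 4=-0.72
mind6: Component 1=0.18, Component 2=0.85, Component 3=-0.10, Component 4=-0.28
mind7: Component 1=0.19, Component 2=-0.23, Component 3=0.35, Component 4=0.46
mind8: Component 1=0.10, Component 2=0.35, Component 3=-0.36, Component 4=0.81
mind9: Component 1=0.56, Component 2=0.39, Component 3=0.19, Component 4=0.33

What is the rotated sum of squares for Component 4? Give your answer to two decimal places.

2.05

SS loadings for Component 4 = 0.04² + (-0.25)² + 0.64² + 0.06² + (-0.72)² + (-0.28)² + 0.46² + 0.81² + 0.33² = 0.0016 + 0.0625 + 0.4096 + 0.0036 + 0.5184 + 0.0784 + 0.2116 + 0.6561 + 0.1089 = 2.0507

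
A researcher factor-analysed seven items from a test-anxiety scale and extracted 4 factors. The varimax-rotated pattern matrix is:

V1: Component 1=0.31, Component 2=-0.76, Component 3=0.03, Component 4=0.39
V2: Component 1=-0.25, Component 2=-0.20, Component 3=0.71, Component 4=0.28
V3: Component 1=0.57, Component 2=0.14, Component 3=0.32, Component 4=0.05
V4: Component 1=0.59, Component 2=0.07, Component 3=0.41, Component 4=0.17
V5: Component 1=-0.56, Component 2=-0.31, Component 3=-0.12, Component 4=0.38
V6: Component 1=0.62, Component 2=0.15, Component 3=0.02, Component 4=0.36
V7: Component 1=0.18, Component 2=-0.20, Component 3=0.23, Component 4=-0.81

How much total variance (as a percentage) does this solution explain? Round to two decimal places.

62.83%

Communalities: 0.8267, 0.6850, 0.4494, 0.5500, 0.5685, 0.5369, 0.7814; Σh² = 4.3979.
Total variance with 7 standardized items is 7, so the solution explains 4.3979/7 = 0.6283 = 62.83%.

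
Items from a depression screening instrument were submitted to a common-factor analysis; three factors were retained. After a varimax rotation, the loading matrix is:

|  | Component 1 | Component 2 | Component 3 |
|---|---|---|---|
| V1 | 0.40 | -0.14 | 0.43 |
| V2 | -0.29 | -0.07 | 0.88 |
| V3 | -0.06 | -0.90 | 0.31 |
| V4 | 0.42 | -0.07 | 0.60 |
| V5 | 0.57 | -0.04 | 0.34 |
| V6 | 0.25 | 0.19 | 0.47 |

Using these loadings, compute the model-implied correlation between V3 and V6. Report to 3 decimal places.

r̂ = Σ λ_i·λ_j across factors = (-0.06)(0.25) + (-0.90)(0.19) + (0.31)(0.47)
  = -0.0150 -0.1710 +0.1457 = -0.0403

-0.040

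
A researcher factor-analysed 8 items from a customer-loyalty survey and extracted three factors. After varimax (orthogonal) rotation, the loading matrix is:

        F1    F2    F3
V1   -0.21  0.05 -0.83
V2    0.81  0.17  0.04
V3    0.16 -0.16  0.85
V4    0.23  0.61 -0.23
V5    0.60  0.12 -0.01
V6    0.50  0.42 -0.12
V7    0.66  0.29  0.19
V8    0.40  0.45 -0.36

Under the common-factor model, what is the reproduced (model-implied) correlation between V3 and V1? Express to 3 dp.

r̂ = Σ λ_i·λ_j across factors = (0.16)(-0.21) + (-0.16)(0.05) + (0.85)(-0.83)
  = -0.0336 -0.0080 -0.7055 = -0.7471

-0.747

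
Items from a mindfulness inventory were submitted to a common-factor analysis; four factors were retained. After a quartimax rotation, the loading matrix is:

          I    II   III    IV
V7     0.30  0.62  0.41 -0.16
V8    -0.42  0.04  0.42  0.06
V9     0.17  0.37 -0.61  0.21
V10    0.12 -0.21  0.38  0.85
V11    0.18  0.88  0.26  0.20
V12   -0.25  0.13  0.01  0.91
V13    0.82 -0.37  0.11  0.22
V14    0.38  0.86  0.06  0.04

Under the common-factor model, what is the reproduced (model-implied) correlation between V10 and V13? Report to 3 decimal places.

r̂ = Σ λ_i·λ_j across factors = (0.12)(0.82) + (-0.21)(-0.37) + (0.38)(0.11) + (0.85)(0.22)
  = +0.0984 +0.0777 +0.0418 +0.1870 = 0.4049

0.405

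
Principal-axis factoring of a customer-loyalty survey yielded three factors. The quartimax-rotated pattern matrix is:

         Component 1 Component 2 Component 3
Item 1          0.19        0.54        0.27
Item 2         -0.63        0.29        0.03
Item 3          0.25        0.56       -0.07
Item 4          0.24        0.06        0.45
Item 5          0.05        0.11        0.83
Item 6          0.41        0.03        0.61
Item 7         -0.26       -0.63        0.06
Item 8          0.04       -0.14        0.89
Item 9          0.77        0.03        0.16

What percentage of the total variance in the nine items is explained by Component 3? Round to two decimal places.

SS loadings for Component 3 = 0.27² + 0.03² + (-0.07)² + 0.45² + 0.83² + 0.61² + 0.06² + 0.89² + 0.16² = 2.1635
With 9 standardized items, total variance = 9. Proportion = 2.1635/9 = 0.2404 → 24.04%.

24.04%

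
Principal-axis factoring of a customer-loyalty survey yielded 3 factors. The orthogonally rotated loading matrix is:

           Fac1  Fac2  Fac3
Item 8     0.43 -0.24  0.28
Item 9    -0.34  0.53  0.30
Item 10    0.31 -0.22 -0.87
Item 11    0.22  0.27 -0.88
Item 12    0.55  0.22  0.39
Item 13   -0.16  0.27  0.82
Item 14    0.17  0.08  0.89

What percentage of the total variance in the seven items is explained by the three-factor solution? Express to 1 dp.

67.2%

SS loadings by factor: 0.8020, 0.5875, 3.3163; total = 4.7058.
Total variance with 7 standardized items is 7, so the solution explains 4.7058/7 = 0.6723 = 67.23%.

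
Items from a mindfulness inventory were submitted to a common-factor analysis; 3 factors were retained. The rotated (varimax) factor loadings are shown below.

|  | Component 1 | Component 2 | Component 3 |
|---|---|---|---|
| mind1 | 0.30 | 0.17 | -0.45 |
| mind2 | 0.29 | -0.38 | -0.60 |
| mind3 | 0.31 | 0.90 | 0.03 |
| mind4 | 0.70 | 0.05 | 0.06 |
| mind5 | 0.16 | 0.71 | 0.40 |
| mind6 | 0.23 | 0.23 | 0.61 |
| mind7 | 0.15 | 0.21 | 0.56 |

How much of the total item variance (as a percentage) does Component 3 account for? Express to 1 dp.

SS loadings for Component 3 = (-0.45)² + (-0.60)² + 0.03² + 0.06² + 0.40² + 0.61² + 0.56² = 1.4127
With 7 standardized items, total variance = 7. Proportion = 1.4127/7 = 0.2018 → 20.18%.

20.2%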